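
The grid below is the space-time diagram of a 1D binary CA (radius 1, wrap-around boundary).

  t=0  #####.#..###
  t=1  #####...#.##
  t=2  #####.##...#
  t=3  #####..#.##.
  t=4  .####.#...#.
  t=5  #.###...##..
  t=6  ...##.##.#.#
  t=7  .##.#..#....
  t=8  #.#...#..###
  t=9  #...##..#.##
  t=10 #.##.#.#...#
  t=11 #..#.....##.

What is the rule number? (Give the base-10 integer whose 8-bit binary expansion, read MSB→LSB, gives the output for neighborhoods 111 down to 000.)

  ### -> #   bit 7 = 1  t=0,i=0
  ##. -> #   bit 6 = 1  t=0,i=4
  #.# -> .   bit 5 = 0  t=0,i=5
  #.. -> .   bit 4 = 0  t=0,i=7
  .## -> .   bit 3 = 0  t=0,i=9
  .#. -> .   bit 2 = 0  t=0,i=6
  ..# -> #   bit 1 = 1  t=0,i=8
  ... -> #   bit 0 = 1  t=1,i=6
  bits 11000011 = 195

195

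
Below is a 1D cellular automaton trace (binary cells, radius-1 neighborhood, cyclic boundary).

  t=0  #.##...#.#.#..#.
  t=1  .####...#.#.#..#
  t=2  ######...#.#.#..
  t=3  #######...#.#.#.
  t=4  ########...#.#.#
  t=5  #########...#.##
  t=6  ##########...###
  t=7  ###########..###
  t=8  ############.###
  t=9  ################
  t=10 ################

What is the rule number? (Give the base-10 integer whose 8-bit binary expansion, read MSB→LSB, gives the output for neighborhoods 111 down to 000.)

248

  ###|#  b7=1 t=1,i=2
  ##.|#  b6=1 t=0,i=3
  #.#|#  b5=1 t=0,i=1
  #..|#  b4=1 t=0,i=4
  .##|#  b3=1 t=0,i=2
  .#.|.  b2=0 t=0,i=0
  ..#|.  b1=0 t=0,i=6
  ...|.  b0=0 t=0,i=5
  bits 11111000 = 248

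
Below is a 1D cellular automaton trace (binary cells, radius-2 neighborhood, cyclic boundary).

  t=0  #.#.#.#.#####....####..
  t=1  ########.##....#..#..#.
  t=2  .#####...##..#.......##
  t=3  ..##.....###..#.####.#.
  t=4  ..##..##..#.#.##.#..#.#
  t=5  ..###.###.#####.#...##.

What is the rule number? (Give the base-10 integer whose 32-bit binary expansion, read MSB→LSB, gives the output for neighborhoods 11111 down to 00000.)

2254495075

  nb #####: next=#  (t=0,i=10, bit31=1)
  nb ####.: next=.  (t=0,i=11, bit30=0)
  nb ###.#: next=.  (t=1,i=7, bit29=0)
  nb ###..: next=.  (t=0,i=12, bit28=0)
  nb ##.##: next=.  (t=1,i=8, bit27=0)
  nb ##.#.: next=#  (t=3,i=20, bit26=1)
  nb ##..#: next=#  (t=0,i=21, bit25=1)
  nb ##...: next=.  (t=0,i=13, bit24=0)
  nb #.###: next=.  (t=0,i=8, bit23=0)
  nb #.##.: next=#  (t=1,i=9, bit22=1)
  nb #.#.#: next=#  (t=0,i=2, bit21=1)
  nb #.#..: next=.  (t=3,i=21, bit20=0)
  nb #..##: next=.  (t=4,i=1, bit19=0)
  nb #..#.: next=.  (t=0,i=22, bit18=0)
  nb #...#: next=.  (t=2,i=7, bit17=0)
  nb #....: next=.  (t=0,i=14, bit16=0)
  nb .####: next=#  (t=0,i=9, bit15=1)
  nb .###.: next=#  (t=3,i=10, bit14=1)
  nb .##.#: next=.  (t=2,i=22, bit13=0)
  nb .##..: next=#  (t=1,i=10, bit12=1)
  nb .#.##: next=#  (t=0,i=7, bit11=1)
  nb .#.#.: next=#  (t=0,i=1, bit10=1)
  nb .#..#: next=.  (t=1,i=16, bit9=0)
  nb .#...: next=#  (t=2,i=14, bit8=1)
  nb ..###: next=.  (t=0,i=17, bit7=0)
  nb ..##.: next=#  (t=2,i=9, bit6=1)
  nb ..#.#: next=#  (t=0,i=0, bit5=1)
  nb ..#..: next=.  (t=1,i=15, bit4=0)
  nb ...##: next=.  (t=0,i=16, bit3=0)
  nb ...#.: next=.  (t=1,i=14, bit2=0)
  nb ....#: next=#  (t=0,i=15, bit1=1)
  nb .....: next=#  (t=2,i=16, bit0=1)
  bits 10000110011000001101110101100011 = 2254495075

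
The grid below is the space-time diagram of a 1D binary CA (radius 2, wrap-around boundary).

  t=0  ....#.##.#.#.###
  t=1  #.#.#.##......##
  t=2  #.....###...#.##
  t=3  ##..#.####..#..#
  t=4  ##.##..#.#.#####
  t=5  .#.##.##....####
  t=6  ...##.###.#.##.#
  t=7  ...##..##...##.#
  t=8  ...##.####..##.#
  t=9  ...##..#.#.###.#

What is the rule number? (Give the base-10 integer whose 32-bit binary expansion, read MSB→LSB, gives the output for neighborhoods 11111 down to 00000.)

  #####|#  b31=1 t=4,i=13
  ####.|.  b30=0 t=3,i=8
  ###.#|#  b29=1 t=1,i=0
  ###..|#  b28=1 t=0,i=15
  ##.##|.  b27=0 t=4,i=2
  ##.#.|.  b26=0 t=0,i=8
  ##..#|.  b25=0 t=3,i=2
  ##...|#  b24=1 t=0,i=0
  #.###|.  b23=0 t=0,i=13
  #.##.|#  b22=1 t=0,i=6
  #.#.#|.  b21=0 t=0,i=9
  #.#..|#  b20=1 t=6,i=15
  #..##|#  b19=1 t=3,i=14
  #..#.|#  b18=1 t=3,i=3
  #...#|.  b17=0 t=2,i=10
  #....|.  b16=0 t=0,i=1
  .####|#  b15=1 t=3,i=7
  .###.|#  b14=1 t=0,i=14
  .##.#|#  b13=1 t=0,i=7
  .##..|#  b12=1 t=1,i=7
  .#.##|.  b11=0 t=0,i=5
  .#.#.|.  b10=0 t=0,i=10
  .#..#|#  b9=1 t=3,i=13
  .#...|.  b8=0 t=6,i=0
  ..###|#  b7=1 t=1,i=14
  ..##.|#  b6=1 t=6,i=3
  ..#.#|#  b5=1 t=0,i=4
  ..#..|#  b4=1 t=3,i=12
  ...##|.  b3=0 t=1,i=13
  ...#.|.  b2=0 t=0,i=3
  ....#|#  b1=1 t=0,i=2
  .....|.  b0=0 t=1,i=10
  bits 10110001010111001111001011110010 = 2975658738

2975658738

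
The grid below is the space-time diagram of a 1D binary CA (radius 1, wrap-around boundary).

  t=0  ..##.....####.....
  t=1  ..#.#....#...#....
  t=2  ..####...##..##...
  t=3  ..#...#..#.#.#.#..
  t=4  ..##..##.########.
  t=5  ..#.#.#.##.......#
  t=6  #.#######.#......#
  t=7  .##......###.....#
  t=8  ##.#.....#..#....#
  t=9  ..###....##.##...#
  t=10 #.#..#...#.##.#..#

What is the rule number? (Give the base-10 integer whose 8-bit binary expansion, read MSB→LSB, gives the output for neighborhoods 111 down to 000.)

60

  [7] ### => .  t=0,i=10
  [6] ##. => .  t=0,i=3
  [5] #.# => #  t=1,i=3
  [4] #.. => #  t=0,i=4
  [3] .## => #  t=0,i=2
  [2] .#. => #  t=1,i=2
  [1] ..# => .  t=0,i=1
  [0] ... => .  t=0,i=0
  bits 00111100 = 60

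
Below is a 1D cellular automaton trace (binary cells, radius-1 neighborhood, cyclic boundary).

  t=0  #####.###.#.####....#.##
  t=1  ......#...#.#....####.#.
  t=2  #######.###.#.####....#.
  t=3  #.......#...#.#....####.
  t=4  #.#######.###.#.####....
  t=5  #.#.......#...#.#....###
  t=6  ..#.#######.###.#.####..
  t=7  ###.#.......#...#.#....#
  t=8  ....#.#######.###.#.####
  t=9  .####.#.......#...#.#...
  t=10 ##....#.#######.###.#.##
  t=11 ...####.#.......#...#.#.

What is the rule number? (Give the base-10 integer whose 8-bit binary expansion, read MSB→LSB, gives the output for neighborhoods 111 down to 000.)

  nb ###: next=.  (t=0,i=0, bit7=0)
  nb ##.: next=.  (t=0,i=4, bit6=0)
  nb #.#: next=.  (t=0,i=5, bit5=0)
  nb #..: next=.  (t=0,i=16, bit4=0)
  nb .##: next=#  (t=0,i=6, bit3=1)
  nb .#.: next=#  (t=0,i=10, bit2=1)
  nb ..#: next=#  (t=0,i=19, bit1=1)
  nb ...: next=#  (t=0,i=17, bit0=1)
  bits 00001111 = 15

15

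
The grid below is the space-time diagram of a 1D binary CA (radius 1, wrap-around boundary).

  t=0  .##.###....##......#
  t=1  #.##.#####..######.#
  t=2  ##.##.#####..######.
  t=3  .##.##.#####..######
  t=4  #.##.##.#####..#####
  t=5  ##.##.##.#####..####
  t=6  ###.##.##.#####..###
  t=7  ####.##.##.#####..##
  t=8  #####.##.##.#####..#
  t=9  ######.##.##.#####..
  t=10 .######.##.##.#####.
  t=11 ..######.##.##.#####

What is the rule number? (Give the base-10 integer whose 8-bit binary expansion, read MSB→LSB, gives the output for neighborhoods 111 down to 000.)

245

  [7] ### => #  t=0,i=5
  [6] ##. => #  t=0,i=2
  [5] #.# => #  t=0,i=0
  [4] #.. => #  t=0,i=7
  [3] .## => .  t=0,i=1
  [2] .#. => #  t=0,i=19
  [1] ..# => .  t=0,i=10
  [0] ... => #  t=0,i=8
  bits 11110101 = 245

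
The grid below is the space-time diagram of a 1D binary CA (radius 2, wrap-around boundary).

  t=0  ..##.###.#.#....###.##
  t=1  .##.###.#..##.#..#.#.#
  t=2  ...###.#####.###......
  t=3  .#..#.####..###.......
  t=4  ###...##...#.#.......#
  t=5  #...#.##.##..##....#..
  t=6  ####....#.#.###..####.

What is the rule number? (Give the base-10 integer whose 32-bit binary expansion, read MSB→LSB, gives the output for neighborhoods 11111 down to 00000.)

2358956886

  [31] ##### => #  t=2,i=9
  [30] ####. => .  t=2,i=10
  [29] ###.# => .  t=0,i=7
  [28] ###.. => .  t=2,i=15
  [27] ##.## => #  t=0,i=4
  [26] ##.#. => #  t=0,i=8
  [25] ##..# => .  t=0,i=0
  [24] ##... => .  t=2,i=16
  [23] #.### => #  t=0,i=5
  [22] #.##. => .  t=0,i=20
  [21] #.#.# => .  t=0,i=9
  [20] #.#.. => #  t=0,i=11
  [19] #..## => #  t=0,i=1
  [18] #..#. => .  t=1,i=16
  [17] #...# => #  t=4,i=4
  [16] #.... => .  t=0,i=13
  [15] .#### => #  t=2,i=8
  [14] .###. => #  t=0,i=6
  [13] .##.# => .  t=0,i=3
  [12] .##.. => #  t=0,i=21
  [11] .#.## => .  t=1,i=0
  [10] .#.#. => .  t=0,i=10
  [9] .#..# => #  t=1,i=9
  [8] .#... => #  t=0,i=12
  [7] ..### => .  t=0,i=16
  [6] ..##. => #  t=0,i=2
  [5] ..#.# => .  t=1,i=17
  [4] ..#.. => #  t=3,i=1
  [3] ...## => .  t=0,i=15
  [2] ...#. => #  t=3,i=0
  [1] ....# => #  t=0,i=14
  [0] ..... => .  t=2,i=0
  bits 10001100100110101101001101010110 = 2358956886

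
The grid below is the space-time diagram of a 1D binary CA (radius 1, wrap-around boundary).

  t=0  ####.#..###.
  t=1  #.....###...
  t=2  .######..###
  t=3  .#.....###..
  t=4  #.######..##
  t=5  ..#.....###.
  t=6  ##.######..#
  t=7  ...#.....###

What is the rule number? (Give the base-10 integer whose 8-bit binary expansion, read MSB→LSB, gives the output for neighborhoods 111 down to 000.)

27

  ### -> .   bit 7 = 0  t=0,i=1
  ##. -> .   bit 6 = 0  t=0,i=3
  #.# -> .   bit 5 = 0  t=0,i=4
  #.. -> #   bit 4 = 1  t=0,i=6
  .## -> #   bit 3 = 1  t=0,i=0
  .#. -> .   bit 2 = 0  t=0,i=5
  ..# -> #   bit 1 = 1  t=0,i=7
  ... -> #   bit 0 = 1  t=1,i=2
  bits 00011011 = 27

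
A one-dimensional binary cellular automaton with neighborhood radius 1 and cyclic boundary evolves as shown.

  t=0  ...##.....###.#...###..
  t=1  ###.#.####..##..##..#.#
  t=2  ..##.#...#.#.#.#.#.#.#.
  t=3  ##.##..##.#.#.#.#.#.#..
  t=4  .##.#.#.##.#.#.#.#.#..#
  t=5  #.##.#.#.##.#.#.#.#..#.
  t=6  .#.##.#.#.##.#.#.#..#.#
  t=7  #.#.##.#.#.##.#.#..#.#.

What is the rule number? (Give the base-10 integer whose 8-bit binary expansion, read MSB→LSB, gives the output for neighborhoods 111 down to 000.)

  ### -> .   bit 7 = 0  t=0,i=11
  ##. -> #   bit 6 = 1  t=0,i=4
  #.# -> #   bit 5 = 1  t=0,i=13
  #.. -> .   bit 4 = 0  t=0,i=5
  .## -> .   bit 3 = 0  t=0,i=3
  .#. -> .   bit 2 = 0  t=0,i=14
  ..# -> #   bit 1 = 1  t=0,i=2
  ... -> #   bit 0 = 1  t=0,i=0
  bits 01100011 = 99

99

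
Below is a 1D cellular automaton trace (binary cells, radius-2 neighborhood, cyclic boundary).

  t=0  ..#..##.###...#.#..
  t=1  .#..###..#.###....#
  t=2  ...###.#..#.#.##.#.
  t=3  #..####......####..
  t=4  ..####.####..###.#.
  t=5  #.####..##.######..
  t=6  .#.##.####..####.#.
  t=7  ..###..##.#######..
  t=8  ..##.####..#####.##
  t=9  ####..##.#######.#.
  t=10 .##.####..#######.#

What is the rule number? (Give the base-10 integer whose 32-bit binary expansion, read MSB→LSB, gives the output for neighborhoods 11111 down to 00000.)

3880511685

  #####|#  b31=1 t=5,i=13
  ####.|#  b30=1 t=3,i=5
  ###.#|#  b29=1 t=2,i=5
  ###..|.  b28=0 t=0,i=10
  ##.##|.  b27=0 t=0,i=7
  ##.#.|#  b26=1 t=2,i=6
  ##..#|#  b25=1 t=1,i=7
  ##...|#  b24=1 t=0,i=11
  #.###|.  b23=0 t=0,i=8
  #.##.|#  b22=1 t=2,i=14
  #.#.#|.  b21=0 t=2,i=12
  #.#..|.  b20=0 t=0,i=16
  #..##|#  b19=1 t=0,i=4
  #..#.|.  b18=0 t=1,i=8
  #...#|#  b17=1 t=0,i=12
  #....|#  b16=1 t=0,i=18
  .####|#  b15=1 t=3,i=4
  .###.|#  b14=1 t=0,i=9
  .##.#|#  b13=1 t=0,i=6
  .##..|.  b12=0 t=8,i=18
  .#.##|#  b11=1 t=1,i=10
  .#.#.|.  b10=0 t=0,i=15
  .#..#|.  b9=0 t=0,i=3
  .#...|.  b8=0 t=0,i=17
  ..###|#  b7=1 t=1,i=4
  ..##.|#  b6=1 t=0,i=5
  ..#.#|.  b5=0 t=0,i=14
  ..#..|.  b4=0 t=0,i=2
  ...##|.  b3=0 t=2,i=2
  ...#.|#  b2=1 t=0,i=1
  ....#|.  b1=0 t=0,i=0
  .....|#  b0=1 t=3,i=9
  bits 11100111010010111110100011000101 = 3880511685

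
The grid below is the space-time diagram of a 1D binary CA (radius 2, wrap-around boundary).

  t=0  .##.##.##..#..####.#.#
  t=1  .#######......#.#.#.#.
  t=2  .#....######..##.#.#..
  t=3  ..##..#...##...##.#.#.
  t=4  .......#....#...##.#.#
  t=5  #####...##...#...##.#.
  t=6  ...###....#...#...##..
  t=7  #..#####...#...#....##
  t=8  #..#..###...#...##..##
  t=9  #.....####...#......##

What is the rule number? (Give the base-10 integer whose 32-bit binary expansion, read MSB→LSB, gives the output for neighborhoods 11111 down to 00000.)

1564566945

  [31] ##### => .  t=1,i=3
  [30] ####. => #  t=0,i=16
  [29] ###.# => .  t=0,i=17
  [28] ###.. => #  t=1,i=7
  [27] ##.## => #  t=0,i=3
  [26] ##.#. => #  t=0,i=18
  [25] ##..# => .  t=0,i=9
  [24] ##... => #  t=1,i=8
  [23] #.### => .  t=5,i=0
  [22] #.##. => #  t=0,i=1
  [21] #.#.# => .  t=0,i=19
  [20] #.#.. => .  t=1,i=20
  [19] #..## => .  t=0,i=13
  [18] #..#. => .  t=0,i=10
  [17] #...# => .  t=2,i=21
  [16] #.... => #  t=1,i=9
  [15] .#### => .  t=0,i=15
  [14] .###. => #  t=6,i=4
  [13] .##.# => #  t=0,i=2
  [12] .##.. => .  t=0,i=8
  [11] .#.## => .  t=0,i=0
  [10] .#.#. => #  t=0,i=20
  [9] .#..# => .  t=0,i=12
  [8] .#... => #  t=2,i=2
  [7] ..### => #  t=0,i=14
  [6] ..##. => .  t=2,i=14
  [5] ..#.# => #  t=1,i=14
  [4] ..#.. => .  t=0,i=11
  [3] ...## => .  t=2,i=5
  [2] ...#. => .  t=1,i=13
  [1] ....# => .  t=1,i=12
  [0] ..... => #  t=1,i=10
  bits 01011101010000010110010110100001 = 1564566945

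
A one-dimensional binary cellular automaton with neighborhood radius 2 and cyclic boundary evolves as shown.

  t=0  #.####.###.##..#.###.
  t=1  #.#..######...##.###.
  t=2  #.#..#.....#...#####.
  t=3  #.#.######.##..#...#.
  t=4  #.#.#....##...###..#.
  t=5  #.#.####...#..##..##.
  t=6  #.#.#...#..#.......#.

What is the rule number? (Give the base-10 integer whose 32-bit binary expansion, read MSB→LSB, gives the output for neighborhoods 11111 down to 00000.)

699752883

  ##### -> .   bit 31 = 0  t=1,i=7
  ####. -> .   bit 30 = 0  t=0,i=4
  ###.# -> #   bit 29 = 1  t=0,i=5
  ###.. -> .   bit 28 = 0  t=1,i=10
  ##.## -> #   bit 27 = 1  t=0,i=6
  ##.#. -> .   bit 26 = 0  t=0,i=20
  ##..# -> .   bit 25 = 0  t=0,i=13
  ##... -> #   bit 24 = 1  t=1,i=11
  #.### -> #   bit 23 = 1  t=0,i=2
  #.##. -> .   bit 22 = 0  t=0,i=11
  #.#.# -> #   bit 21 = 1  t=0,i=0
  #.#.. -> #   bit 20 = 1  t=1,i=2
  #..## -> .   bit 19 = 0  t=1,i=4
  #..#. -> #   bit 18 = 1  t=0,i=14
  #...# -> .   bit 17 = 0  t=1,i=12
  #.... -> #   bit 16 = 1  t=2,i=7
  .#### -> .   bit 15 = 0  t=0,i=3
  .###. -> #   bit 14 = 1  t=0,i=8
  .##.# -> #   bit 13 = 1  t=1,i=15
  .##.. -> .   bit 12 = 0  t=0,i=12
  .#.## -> .   bit 11 = 0  t=0,i=1
  .#.#. -> .   bit 10 = 0  t=1,i=1
  .#..# -> .   bit 9 = 0  t=1,i=3
  .#... -> #   bit 8 = 1  t=2,i=6
  ..### -> #   bit 7 = 1  t=1,i=5
  ..##. -> .   bit 6 = 0  t=1,i=14
  ..#.# -> #   bit 5 = 1  t=0,i=15
  ..#.. -> #   bit 4 = 1  t=2,i=5
  ...## -> .   bit 3 = 0  t=1,i=13
  ...#. -> .   bit 2 = 0  t=2,i=10
  ....# -> #   bit 1 = 1  t=2,i=9
  ..... -> #   bit 0 = 1  t=2,i=8
  bits 00101001101101010110000110110011 = 699752883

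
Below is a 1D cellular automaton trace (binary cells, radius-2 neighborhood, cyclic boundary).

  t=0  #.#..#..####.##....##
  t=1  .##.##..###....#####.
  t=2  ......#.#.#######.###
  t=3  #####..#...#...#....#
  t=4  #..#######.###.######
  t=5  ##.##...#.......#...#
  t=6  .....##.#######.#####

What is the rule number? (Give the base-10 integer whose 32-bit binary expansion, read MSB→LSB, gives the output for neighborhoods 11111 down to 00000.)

  [31] ##### => .  t=1,i=17
  [30] ####. => #  t=0,i=10
  [29] ###.# => .  t=0,i=0
  [28] ###.. => #  t=1,i=10
  [27] ##.## => .  t=0,i=12
  [26] ##.#. => #  t=0,i=1
  [25] ##..# => #  t=1,i=6
  [24] ##... => #  t=0,i=15
  [23] #.### => .  t=2,i=10
  [22] #.##. => .  t=0,i=13
  [21] #.#.# => .  t=2,i=8
  [20] #.#.. => #  t=0,i=2
  [19] #..## => .  t=0,i=7
  [18] #..#. => #  t=0,i=4
  [17] #...# => #  t=3,i=9
  [16] #.... => #  t=0,i=16
  [15] .#### => #  t=0,i=9
  [14] .###. => .  t=0,i=20
  [13] .##.# => .  t=1,i=2
  [12] .##.. => .  t=0,i=14
  [11] .#.## => .  t=2,i=9
  [10] .#.#. => #  t=2,i=7
  [9] .#..# => .  t=0,i=3
  [8] .#... => #  t=3,i=8
  [7] ..### => #  t=0,i=8
  [6] ..##. => .  t=1,i=1
  [5] ..#.# => .  t=2,i=6
  [4] ..#.. => #  t=0,i=5
  [3] ...## => #  t=0,i=18
  [2] ...#. => .  t=2,i=5
  [1] ....# => #  t=0,i=17
  [0] ..... => #  t=2,i=2
  bits 01010111000101111000010110011011 = 1461159323

1461159323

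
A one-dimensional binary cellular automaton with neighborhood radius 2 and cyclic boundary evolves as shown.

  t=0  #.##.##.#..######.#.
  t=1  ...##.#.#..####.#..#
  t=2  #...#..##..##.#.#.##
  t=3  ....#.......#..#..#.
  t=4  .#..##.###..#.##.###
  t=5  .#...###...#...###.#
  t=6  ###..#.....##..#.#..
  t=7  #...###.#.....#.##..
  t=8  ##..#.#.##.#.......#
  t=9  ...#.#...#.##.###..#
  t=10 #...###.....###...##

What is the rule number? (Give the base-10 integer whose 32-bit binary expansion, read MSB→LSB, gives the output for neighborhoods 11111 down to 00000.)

  ##### -> #   bit 31 = 1  t=0,i=13
  ####. -> .   bit 30 = 0  t=0,i=15
  ###.# -> #   bit 29 = 1  t=0,i=16
  ###.. -> .   bit 28 = 0  t=2,i=0
  ##.## -> #   bit 27 = 1  t=0,i=4
  ##.#. -> .   bit 26 = 0  t=0,i=7
  ##..# -> .   bit 25 = 0  t=2,i=9
  ##... -> .   bit 24 = 0  t=2,i=1
  #.### -> #   bit 23 = 1  t=2,i=18
  #.##. -> .   bit 22 = 0  t=0,i=2
  #.#.# -> .   bit 21 = 0  t=0,i=0
  #.#.. -> #   bit 20 = 1  t=0,i=8
  #..## -> .   bit 19 = 0  t=0,i=10
  #..#. -> #   bit 18 = 1  t=1,i=18
  #...# -> .   bit 17 = 0  t=1,i=1
  #.... -> .   bit 16 = 0  t=3,i=0
  .#### -> #   bit 15 = 1  t=0,i=12
  .###. -> .   bit 14 = 0  t=2,i=19
  .##.# -> #   bit 13 = 1  t=0,i=3
  .##.. -> .   bit 12 = 0  t=2,i=8
  .#.## -> .   bit 11 = 0  t=0,i=1
  .#.#. -> #   bit 10 = 1  t=0,i=19
  .#..# -> .   bit 9 = 0  t=0,i=9
  .#... -> #   bit 8 = 1  t=1,i=0
  ..### -> #   bit 7 = 1  t=0,i=11
  ..##. -> .   bit 6 = 0  t=1,i=3
  ..#.# -> .   bit 5 = 0  t=4,i=12
  ..#.. -> #   bit 4 = 1  t=1,i=19
  ...## -> .   bit 3 = 0  t=1,i=2
  ...#. -> .   bit 2 = 0  t=2,i=3
  ....# -> .   bit 1 = 0  t=3,i=2
  ..... -> #   bit 0 = 1  t=3,i=1
  bits 10101000100101001010010110010001 = 2828314001

2828314001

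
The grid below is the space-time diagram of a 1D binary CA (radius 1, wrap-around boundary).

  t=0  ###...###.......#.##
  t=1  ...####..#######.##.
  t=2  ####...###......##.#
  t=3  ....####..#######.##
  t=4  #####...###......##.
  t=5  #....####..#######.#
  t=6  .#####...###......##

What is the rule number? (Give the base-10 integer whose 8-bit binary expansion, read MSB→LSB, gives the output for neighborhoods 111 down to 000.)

  [7] ### => .  t=0,i=0
  [6] ##. => .  t=0,i=2
  [5] #.# => #  t=0,i=17
  [4] #.. => #  t=0,i=3
  [3] .## => #  t=0,i=6
  [2] .#. => .  t=0,i=16
  [1] ..# => #  t=0,i=5
  [0] ... => #  t=0,i=4
  bits 00111011 = 59

59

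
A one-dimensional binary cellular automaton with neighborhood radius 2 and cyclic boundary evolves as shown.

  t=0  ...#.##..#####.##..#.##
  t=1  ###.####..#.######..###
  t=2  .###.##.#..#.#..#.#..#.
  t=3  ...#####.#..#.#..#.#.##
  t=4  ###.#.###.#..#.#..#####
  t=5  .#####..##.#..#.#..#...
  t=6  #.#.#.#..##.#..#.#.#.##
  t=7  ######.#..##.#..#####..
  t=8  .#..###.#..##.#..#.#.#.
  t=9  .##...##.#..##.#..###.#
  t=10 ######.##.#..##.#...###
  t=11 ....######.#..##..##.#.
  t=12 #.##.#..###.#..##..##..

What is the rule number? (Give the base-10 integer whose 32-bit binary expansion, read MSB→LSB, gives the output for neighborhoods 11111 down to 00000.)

  ##### -> .   bit 31 = 0  t=0,i=11
  ####. -> #   bit 30 = 1  t=0,i=12
  ###.# -> #   bit 29 = 1  t=0,i=13
  ###.. -> .   bit 28 = 0  t=1,i=7
  ##.## -> #   bit 27 = 1  t=0,i=14
  ##.#. -> #   bit 26 = 1  t=2,i=7
  ##..# -> #   bit 25 = 1  t=0,i=7
  ##... -> #   bit 24 = 1  t=0,i=0
  #.### -> .   bit 23 = 0  t=1,i=4
  #.##. -> #   bit 22 = 1  t=0,i=5
  #.#.# -> #   bit 21 = 1  t=3,i=19
  #.#.. -> .   bit 20 = 0  t=2,i=8
  #..## -> .   bit 19 = 0  t=0,i=8
  #..#. -> .   bit 18 = 0  t=0,i=18
  #...# -> #   bit 17 = 1  t=0,i=1
  #.... -> #   bit 16 = 1  t=5,i=21
  .#### -> #   bit 15 = 1  t=0,i=10
  .###. -> .   bit 14 = 0  t=2,i=2
  .##.# -> #   bit 13 = 1  t=2,i=6
  .##.. -> #   bit 12 = 1  t=0,i=6
  .#.## -> #   bit 11 = 1  t=0,i=4
  .#.#. -> #   bit 10 = 1  t=2,i=12
  .#..# -> #   bit 9 = 1  t=2,i=9
  .#... -> .   bit 8 = 0  t=5,i=20
  ..### -> .   bit 7 = 0  t=0,i=9
  ..##. -> .   bit 6 = 0  t=5,i=8
  ..#.# -> .   bit 5 = 0  t=0,i=3
  ..#.. -> #   bit 4 = 1  t=2,i=21
  ...## -> #   bit 3 = 1  t=3,i=2
  ...#. -> #   bit 2 = 1  t=0,i=2
  ....# -> #   bit 1 = 1  t=5,i=22
  ..... -> .   bit 0 = 0  t=11,i=1
  bits 01101111011000111011111000011110 = 1868807710

1868807710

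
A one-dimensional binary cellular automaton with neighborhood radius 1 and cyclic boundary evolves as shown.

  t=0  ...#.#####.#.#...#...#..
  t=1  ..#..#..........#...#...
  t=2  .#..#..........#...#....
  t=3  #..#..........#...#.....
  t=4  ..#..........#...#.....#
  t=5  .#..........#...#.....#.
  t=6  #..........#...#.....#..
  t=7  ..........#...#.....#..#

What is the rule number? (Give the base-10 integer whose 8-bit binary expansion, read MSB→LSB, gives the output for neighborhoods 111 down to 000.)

10

  [7] ### => .  t=0,i=6
  [6] ##. => .  t=0,i=9
  [5] #.# => .  t=0,i=4
  [4] #.. => .  t=0,i=14
  [3] .## => #  t=0,i=5
  [2] .#. => .  t=0,i=3
  [1] ..# => #  t=0,i=2
  [0] ... => .  t=0,i=0
  bits 00001010 = 10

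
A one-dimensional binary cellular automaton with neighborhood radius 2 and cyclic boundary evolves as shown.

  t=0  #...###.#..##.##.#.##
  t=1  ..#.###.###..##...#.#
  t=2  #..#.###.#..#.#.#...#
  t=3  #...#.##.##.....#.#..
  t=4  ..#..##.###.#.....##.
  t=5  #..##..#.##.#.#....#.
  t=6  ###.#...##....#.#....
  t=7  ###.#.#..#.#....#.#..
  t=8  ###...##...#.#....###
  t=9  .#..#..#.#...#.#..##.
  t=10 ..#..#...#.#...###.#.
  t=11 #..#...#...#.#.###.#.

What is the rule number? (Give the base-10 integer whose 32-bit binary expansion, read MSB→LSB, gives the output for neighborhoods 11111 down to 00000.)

  [31] ##### => .  t=8,i=0
  [30] ####. => #  t=8,i=1
  [29] ###.# => #  t=0,i=6
  [28] ###.. => .  t=0,i=0
  [27] ##.## => #  t=0,i=13
  [26] ##.#. => .  t=0,i=7
  [25] ##..# => .  t=1,i=11
  [24] ##... => .  t=0,i=1
  [23] #.### => .  t=0,i=19
  [22] #.##. => #  t=0,i=14
  [21] #.#.# => .  t=0,i=17
  [20] #.#.. => #  t=0,i=8
  [19] #..## => #  t=0,i=10
  [18] #..#. => .  t=1,i=1
  [17] #...# => #  t=0,i=2
  [16] #.... => #  t=3,i=12
  [15] .#### => #  t=8,i=19
  [14] .###. => #  t=0,i=5
  [13] .##.# => .  t=0,i=12
  [12] .##.. => #  t=1,i=14
  [11] .#.## => #  t=0,i=18
  [10] .#.#. => .  t=1,i=19
  [9] .#..# => #  t=0,i=9
  [8] .#... => .  t=2,i=17
  [7] ..### => #  t=0,i=4
  [6] ..##. => .  t=0,i=11
  [5] ..#.# => .  t=1,i=2
  [4] ..#.. => .  t=3,i=0
  [3] ...## => .  t=0,i=3
  [2] ...#. => .  t=1,i=17
  [1] ....# => .  t=3,i=14
  [0] ..... => .  t=3,i=13
  bits 01101000010110111101101010000000 = 1750850176

1750850176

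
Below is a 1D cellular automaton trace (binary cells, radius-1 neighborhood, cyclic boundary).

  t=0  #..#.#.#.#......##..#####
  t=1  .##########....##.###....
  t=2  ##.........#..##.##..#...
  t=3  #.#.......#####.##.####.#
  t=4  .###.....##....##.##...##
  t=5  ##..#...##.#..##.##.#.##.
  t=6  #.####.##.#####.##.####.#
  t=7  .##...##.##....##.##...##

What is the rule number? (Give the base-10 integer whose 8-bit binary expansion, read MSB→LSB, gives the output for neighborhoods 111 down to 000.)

  nb ###: next=.  (t=0,i=21, bit7=0)
  nb ##.: next=.  (t=0,i=0, bit6=0)
  nb #.#: next=#  (t=0,i=4, bit5=1)
  nb #..: next=#  (t=0,i=1, bit4=1)
  nb .##: next=#  (t=0,i=16, bit3=1)
  nb .#.: next=#  (t=0,i=3, bit2=1)
  nb ..#: next=#  (t=0,i=2, bit1=1)
  nb ...: next=.  (t=0,i=11, bit0=0)
  bits 00111110 = 62

62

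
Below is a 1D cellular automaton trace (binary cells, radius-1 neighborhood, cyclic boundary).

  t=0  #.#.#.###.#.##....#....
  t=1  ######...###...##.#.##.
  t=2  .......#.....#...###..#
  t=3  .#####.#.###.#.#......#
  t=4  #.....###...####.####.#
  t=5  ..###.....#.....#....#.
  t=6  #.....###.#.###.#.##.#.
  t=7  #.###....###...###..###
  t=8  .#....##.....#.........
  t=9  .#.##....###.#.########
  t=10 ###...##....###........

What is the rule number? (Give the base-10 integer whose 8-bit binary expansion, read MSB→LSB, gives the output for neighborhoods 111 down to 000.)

  ### -> .   bit 7 = 0  t=0,i=7
  ##. -> .   bit 6 = 0  t=0,i=8
  #.# -> #   bit 5 = 1  t=0,i=1
  #.. -> .   bit 4 = 0  t=0,i=14
  .## -> .   bit 3 = 0  t=0,i=6
  .#. -> #   bit 2 = 1  t=0,i=0
  ..# -> .   bit 1 = 0  t=0,i=17
  ... -> #   bit 0 = 1  t=0,i=15
  bits 00100101 = 37

37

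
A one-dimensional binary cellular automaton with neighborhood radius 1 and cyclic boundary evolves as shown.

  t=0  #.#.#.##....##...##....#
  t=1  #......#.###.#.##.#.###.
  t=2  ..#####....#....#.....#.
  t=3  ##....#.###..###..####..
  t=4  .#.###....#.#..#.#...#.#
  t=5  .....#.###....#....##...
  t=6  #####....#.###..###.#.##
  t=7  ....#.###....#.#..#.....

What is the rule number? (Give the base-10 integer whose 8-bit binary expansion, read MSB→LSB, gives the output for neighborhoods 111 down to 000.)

  ###|.  b7=0 t=1,i=10
  ##.|#  b6=1 t=0,i=0
  #.#|.  b5=0 t=0,i=1
  #..|.  b4=0 t=0,i=8
  .##|.  b3=0 t=0,i=6
  .#.|.  b2=0 t=0,i=2
  ..#|#  b1=1 t=0,i=11
  ...|#  b0=1 t=0,i=9
  bits 01000011 = 67

67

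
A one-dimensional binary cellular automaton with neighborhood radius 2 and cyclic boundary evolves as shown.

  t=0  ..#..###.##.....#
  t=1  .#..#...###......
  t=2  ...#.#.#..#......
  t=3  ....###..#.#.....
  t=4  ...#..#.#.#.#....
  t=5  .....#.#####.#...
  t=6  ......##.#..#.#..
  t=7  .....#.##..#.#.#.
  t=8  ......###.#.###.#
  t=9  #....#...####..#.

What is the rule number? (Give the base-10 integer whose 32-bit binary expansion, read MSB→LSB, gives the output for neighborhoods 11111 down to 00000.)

  [31] ##### => #  t=5,i=9
  [30] ####. => .  t=5,i=10
  [29] ###.# => .  t=0,i=7
  [28] ###.. => #  t=1,i=10
  [27] ##.## => #  t=0,i=8
  [26] ##.#. => #  t=5,i=12
  [25] ##..# => .  t=3,i=7
  [24] ##... => .  t=0,i=11
  [23] #.### => #  t=5,i=7
  [22] #.##. => #  t=0,i=9
  [21] #.#.# => #  t=2,i=5
  [20] #.#.. => .  t=2,i=7
  [19] #..## => #  t=0,i=4
  [18] #..#. => #  t=0,i=1
  [17] #...# => .  t=1,i=6
  [16] #.... => .  t=0,i=12
  [15] .#### => .  t=5,i=8
  [14] .###. => .  t=0,i=6
  [13] .##.# => #  t=6,i=7
  [12] .##.. => #  t=0,i=10
  [11] .#.## => #  t=5,i=6
  [10] .#.#. => #  t=2,i=4
  [9] .#..# => .  t=0,i=0
  [8] .#... => #  t=1,i=5
  [7] ..### => .  t=0,i=5
  [6] ..##. => .  t=6,i=6
  [5] ..#.# => .  t=2,i=3
  [4] ..#.. => .  t=0,i=2
  [3] ...## => #  t=1,i=7
  [2] ...#. => .  t=0,i=15
  [1] ....# => .  t=0,i=14
  [0] ..... => .  t=0,i=13
  bits 10011100111011000011110100001000 = 2632727816

2632727816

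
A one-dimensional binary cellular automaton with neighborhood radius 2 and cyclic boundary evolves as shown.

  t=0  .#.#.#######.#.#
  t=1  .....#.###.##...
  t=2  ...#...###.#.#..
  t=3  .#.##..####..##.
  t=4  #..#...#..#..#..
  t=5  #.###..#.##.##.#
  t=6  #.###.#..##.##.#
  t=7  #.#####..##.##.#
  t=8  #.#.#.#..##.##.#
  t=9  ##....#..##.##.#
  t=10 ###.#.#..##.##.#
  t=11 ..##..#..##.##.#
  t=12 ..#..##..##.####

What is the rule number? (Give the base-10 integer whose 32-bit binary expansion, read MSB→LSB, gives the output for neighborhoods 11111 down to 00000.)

  ##### -> #   bit 31 = 1  t=0,i=7
  ####. -> .   bit 30 = 0  t=0,i=10
  ###.# -> #   bit 29 = 1  t=0,i=11
  ###.. -> #   bit 28 = 1  t=3,i=10
  ##.## -> .   bit 27 = 0  t=1,i=10
  ##.#. -> #   bit 26 = 1  t=0,i=12
  ##..# -> .   bit 25 = 0  t=3,i=5
  ##... -> #   bit 24 = 1  t=1,i=13
  #.### -> #   bit 23 = 1  t=0,i=5
  #.##. -> #   bit 22 = 1  t=1,i=11
  #.#.# -> .   bit 21 = 0  t=0,i=1
  #.#.. -> #   bit 20 = 1  t=2,i=13
  #..## -> .   bit 19 = 0  t=3,i=6
  #..#. -> #   bit 18 = 1  t=3,i=0
  #...# -> .   bit 17 = 0  t=2,i=5
  #.... -> .   bit 16 = 0  t=1,i=14
  .#### -> .   bit 15 = 0  t=0,i=6
  .###. -> #   bit 14 = 1  t=1,i=8
  .##.# -> #   bit 13 = 1  t=5,i=0
  .##.. -> .   bit 12 = 0  t=1,i=12
  .#.## -> .   bit 11 = 0  t=0,i=4
  .#.#. -> .   bit 10 = 0  t=0,i=0
  .#..# -> .   bit 9 = 0  t=4,i=1
  .#... -> #   bit 8 = 1  t=2,i=4
  ..### -> #   bit 7 = 1  t=2,i=7
  ..##. -> #   bit 6 = 1  t=3,i=13
  ..#.# -> .   bit 5 = 0  t=1,i=5
  ..#.. -> #   bit 4 = 1  t=2,i=3
  ...## -> .   bit 3 = 0  t=2,i=6
  ...#. -> .   bit 2 = 0  t=1,i=4
  ....# -> #   bit 1 = 1  t=1,i=3
  ..... -> .   bit 0 = 0  t=1,i=0
  bits 10110101110101000110000111010010 = 3050594770

3050594770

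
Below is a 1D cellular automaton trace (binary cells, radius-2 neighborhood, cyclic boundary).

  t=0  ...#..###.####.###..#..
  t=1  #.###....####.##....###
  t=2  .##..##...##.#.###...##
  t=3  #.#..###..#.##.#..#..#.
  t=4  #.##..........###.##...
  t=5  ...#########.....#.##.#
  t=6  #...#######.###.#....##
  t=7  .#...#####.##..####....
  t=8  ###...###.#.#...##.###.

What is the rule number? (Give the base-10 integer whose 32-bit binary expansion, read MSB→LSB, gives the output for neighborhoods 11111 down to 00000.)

3450966869

  [31] ##### => #  t=5,i=5
  [30] ####. => #  t=0,i=12
  [29] ###.# => .  t=0,i=8
  [28] ###.. => .  t=0,i=17
  [27] ##.## => #  t=0,i=9
  [26] ##.#. => #  t=2,i=12
  [25] ##..# => .  t=0,i=18
  [24] ##... => #  t=1,i=5
  [23] #.### => #  t=0,i=10
  [22] #.##. => .  t=1,i=14
  [21] #.#.# => #  t=2,i=13
  [20] #.#.. => #  t=3,i=2
  [19] #..## => .  t=0,i=5
  [18] #..#. => .  t=0,i=19
  [17] #...# => .  t=2,i=8
  [16] #.... => #  t=0,i=22
  [15] .#### => #  t=0,i=11
  [14] .###. => .  t=0,i=7
  [13] .##.# => .  t=2,i=11
  [12] .##.. => #  t=1,i=15
  [11] .#.## => .  t=2,i=14
  [10] .#.#. => .  t=3,i=1
  [9] .#..# => #  t=0,i=4
  [8] .#... => #  t=0,i=21
  [7] ..### => .  t=0,i=6
  [6] ..##. => #  t=2,i=5
  [5] ..#.# => .  t=3,i=10
  [4] ..#.. => #  t=0,i=3
  [3] ...## => .  t=1,i=8
  [2] ...#. => #  t=0,i=2
  [1] ....# => .  t=0,i=1
  [0] ..... => #  t=0,i=0
  bits 11001101101100011001001101010101 = 3450966869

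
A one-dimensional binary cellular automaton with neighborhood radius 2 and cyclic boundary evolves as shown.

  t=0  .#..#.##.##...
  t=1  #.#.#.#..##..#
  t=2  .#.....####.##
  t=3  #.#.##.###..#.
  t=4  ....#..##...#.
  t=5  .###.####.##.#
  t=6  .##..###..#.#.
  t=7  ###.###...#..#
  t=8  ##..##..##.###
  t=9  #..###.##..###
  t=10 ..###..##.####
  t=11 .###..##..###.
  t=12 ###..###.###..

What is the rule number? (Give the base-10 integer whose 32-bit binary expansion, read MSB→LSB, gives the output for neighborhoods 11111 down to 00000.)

  ##### -> #   bit 31 = 1  t=8,i=13
  ####. -> #   bit 30 = 1  t=2,i=9
  ###.# -> .   bit 29 = 0  t=2,i=10
  ###.. -> .   bit 28 = 0  t=3,i=9
  ##.## -> .   bit 27 = 0  t=0,i=8
  ##.#. -> #   bit 26 = 1  t=1,i=1
  ##..# -> .   bit 25 = 0  t=1,i=11
  ##... -> .   bit 24 = 0  t=0,i=11
  #.### -> #   bit 23 = 1  t=3,i=7
  #.##. -> #   bit 22 = 1  t=0,i=6
  #.#.# -> .   bit 21 = 0  t=1,i=2
  #.#.. -> .   bit 20 = 0  t=1,i=6
  #..## -> #   bit 19 = 1  t=1,i=8
  #..#. -> .   bit 18 = 0  t=0,i=3
  #...# -> #   bit 17 = 1  t=4,i=10
  #.... -> .   bit 16 = 0  t=0,i=12
  .#### -> #   bit 15 = 1  t=2,i=8
  .###. -> #   bit 14 = 1  t=3,i=8
  .##.# -> .   bit 13 = 0  t=0,i=7
  .##.. -> #   bit 12 = 1  t=0,i=10
  .#.## -> .   bit 11 = 0  t=0,i=5
  .#.#. -> .   bit 10 = 0  t=1,i=3
  .#..# -> #   bit 9 = 1  t=0,i=2
  .#... -> #   bit 8 = 1  t=2,i=2
  ..### -> #   bit 7 = 1  t=2,i=7
  ..##. -> #   bit 6 = 1  t=1,i=9
  ..#.# -> #   bit 5 = 1  t=0,i=4
  ..#.. -> .   bit 4 = 0  t=0,i=1
  ...## -> .   bit 3 = 0  t=2,i=6
  ...#. -> #   bit 2 = 1  t=0,i=0
  ....# -> #   bit 1 = 1  t=0,i=13
  ..... -> #   bit 0 = 1  t=2,i=4
  bits 11000100110010101101001111100111 = 3301626855

3301626855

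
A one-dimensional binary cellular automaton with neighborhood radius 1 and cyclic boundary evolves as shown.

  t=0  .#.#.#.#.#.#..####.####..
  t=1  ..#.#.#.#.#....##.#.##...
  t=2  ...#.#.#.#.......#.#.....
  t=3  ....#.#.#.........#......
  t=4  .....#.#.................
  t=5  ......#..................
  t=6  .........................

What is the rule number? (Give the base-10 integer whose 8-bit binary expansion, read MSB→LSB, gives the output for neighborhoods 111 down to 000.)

160

  nb ###: next=#  (t=0,i=15, bit7=1)
  nb ##.: next=.  (t=0,i=17, bit6=0)
  nb #.#: next=#  (t=0,i=2, bit5=1)
  nb #..: next=.  (t=0,i=12, bit4=0)
  nb .##: next=.  (t=0,i=14, bit3=0)
  nb .#.: next=.  (t=0,i=1, bit2=0)
  nb ..#: next=.  (t=0,i=0, bit1=0)
  nb ...: next=.  (t=0,i=24, bit0=0)
  bits 10100000 = 160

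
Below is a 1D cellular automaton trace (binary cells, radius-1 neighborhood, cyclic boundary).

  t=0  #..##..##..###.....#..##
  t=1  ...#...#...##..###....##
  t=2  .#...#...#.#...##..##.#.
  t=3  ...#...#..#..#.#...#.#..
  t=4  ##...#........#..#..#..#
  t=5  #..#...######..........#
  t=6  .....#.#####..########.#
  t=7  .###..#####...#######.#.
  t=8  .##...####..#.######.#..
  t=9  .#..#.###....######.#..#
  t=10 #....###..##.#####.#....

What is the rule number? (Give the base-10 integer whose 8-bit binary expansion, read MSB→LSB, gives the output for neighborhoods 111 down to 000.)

  [7] ### => #  t=0,i=12
  [6] ##. => .  t=0,i=0
  [5] #.# => #  t=2,i=10
  [4] #.. => .  t=0,i=1
  [3] .## => #  t=0,i=3
  [2] .#. => .  t=0,i=19
  [1] ..# => .  t=0,i=2
  [0] ... => #  t=0,i=15
  bits 10101001 = 169

169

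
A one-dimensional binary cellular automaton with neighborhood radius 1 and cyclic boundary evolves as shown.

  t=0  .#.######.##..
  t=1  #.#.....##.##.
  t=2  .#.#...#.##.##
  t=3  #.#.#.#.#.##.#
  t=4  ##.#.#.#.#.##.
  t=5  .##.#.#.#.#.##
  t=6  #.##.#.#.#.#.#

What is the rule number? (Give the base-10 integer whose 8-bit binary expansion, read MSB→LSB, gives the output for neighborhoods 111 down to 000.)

  ###|.  b7=0 t=0,i=4
  ##.|#  b6=1 t=0,i=8
  #.#|#  b5=1 t=0,i=2
  #..|#  b4=1 t=0,i=12
  .##|.  b3=0 t=0,i=3
  .#.|.  b2=0 t=0,i=1
  ..#|#  b1=1 t=0,i=0
  ...|.  b0=0 t=0,i=13
  bits 01110010 = 114

114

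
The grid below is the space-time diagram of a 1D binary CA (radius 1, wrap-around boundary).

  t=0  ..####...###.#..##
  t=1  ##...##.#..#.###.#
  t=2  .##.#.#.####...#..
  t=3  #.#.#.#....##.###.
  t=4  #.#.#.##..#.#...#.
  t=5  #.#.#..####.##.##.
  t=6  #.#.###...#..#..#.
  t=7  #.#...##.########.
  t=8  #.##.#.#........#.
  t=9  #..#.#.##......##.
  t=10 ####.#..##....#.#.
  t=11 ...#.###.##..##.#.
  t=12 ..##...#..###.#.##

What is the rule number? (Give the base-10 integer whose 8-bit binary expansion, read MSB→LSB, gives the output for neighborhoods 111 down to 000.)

  [7] ### => .  t=0,i=3
  [6] ##. => #  t=0,i=5
  [5] #.# => .  t=0,i=12
  [4] #.. => #  t=0,i=0
  [3] .## => .  t=0,i=2
  [2] .#. => #  t=0,i=13
  [1] ..# => #  t=0,i=1
  [0] ... => .  t=0,i=7
  bits 01010110 = 86

86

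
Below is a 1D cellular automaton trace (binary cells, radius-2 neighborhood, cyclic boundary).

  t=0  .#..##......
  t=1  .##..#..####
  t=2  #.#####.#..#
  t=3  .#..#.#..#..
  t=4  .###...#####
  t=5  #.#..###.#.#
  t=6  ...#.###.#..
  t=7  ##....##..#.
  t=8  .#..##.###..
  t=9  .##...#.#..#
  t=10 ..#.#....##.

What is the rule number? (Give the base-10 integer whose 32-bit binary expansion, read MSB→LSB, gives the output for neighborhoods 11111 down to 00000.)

  [31] ##### => #  t=2,i=4
  [30] ####. => .  t=1,i=10
  [29] ###.# => #  t=1,i=11
  [28] ###.. => .  t=4,i=3
  [27] ##.## => #  t=1,i=0
  [26] ##.#. => .  t=2,i=7
  [25] ##..# => #  t=1,i=3
  [24] ##... => .  t=0,i=6
  [23] #.### => .  t=2,i=2
  [22] #.##. => .  t=1,i=1
  [21] #.#.# => #  t=5,i=9
  [20] #.#.. => .  t=2,i=8
  [19] #..## => .  t=0,i=3
  [18] #..#. => #  t=1,i=4
  [17] #...# => #  t=3,i=11
  [16] #.... => .  t=0,i=7
  [15] .#### => .  t=1,i=9
  [14] .###. => #  t=4,i=2
  [13] .##.# => .  t=2,i=0
  [12] .##.. => #  t=0,i=5
  [11] .#.## => .  t=5,i=10
  [10] .#.#. => .  t=3,i=5
  [9] .#..# => #  t=0,i=2
  [8] .#... => #  t=3,i=10
  [7] ..### => #  t=1,i=8
  [6] ..##. => .  t=0,i=4
  [5] ..#.# => .  t=3,i=4
  [4] ..#.. => #  t=0,i=1
  [3] ...## => #  t=4,i=6
  [2] ...#. => .  t=0,i=0
  [1] ....# => #  t=0,i=11
  [0] ..... => #  t=0,i=8
  bits 10101010001001100101001110011011 = 2854638491

2854638491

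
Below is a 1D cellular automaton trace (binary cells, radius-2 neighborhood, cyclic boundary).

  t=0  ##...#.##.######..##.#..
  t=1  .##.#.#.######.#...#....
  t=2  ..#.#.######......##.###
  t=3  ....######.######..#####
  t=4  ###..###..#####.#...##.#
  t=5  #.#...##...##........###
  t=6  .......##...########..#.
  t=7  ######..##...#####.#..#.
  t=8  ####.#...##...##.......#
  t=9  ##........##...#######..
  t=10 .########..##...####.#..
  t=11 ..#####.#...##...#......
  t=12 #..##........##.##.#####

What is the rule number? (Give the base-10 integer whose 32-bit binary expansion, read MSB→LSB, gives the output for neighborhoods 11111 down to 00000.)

2577528855

  #####|#  b31=1 t=0,i=12
  ####.|.  b30=0 t=0,i=14
  ###.#|.  b29=0 t=1,i=13
  ###..|#  b28=1 t=0,i=15
  ##.##|#  b27=1 t=0,i=9
  ##.#.|.  b26=0 t=0,i=20
  ##..#|.  b25=0 t=0,i=16
  ##...|#  b24=1 t=0,i=2
  #.###|#  b23=1 t=0,i=10
  #.##.|.  b22=0 t=0,i=7
  #.#.#|#  b21=1 t=1,i=4
  #.#..|.  b20=0 t=0,i=21
  #..##|.  b19=0 t=0,i=17
  #..#.|.  b18=0 t=2,i=1
  #...#|.  b17=0 t=0,i=3
  #....|#  b16=1 t=1,i=21
  .####|#  b15=1 t=0,i=11
  .###.|#  b14=1 t=2,i=22
  .##.#|#  b13=1 t=0,i=8
  .##..|#  b12=1 t=0,i=1
  .#.##|#  b11=1 t=0,i=6
  .#.#.|.  b10=0 t=1,i=5
  .#..#|.  b9=0 t=0,i=22
  .#...|.  b8=0 t=1,i=16
  ..###|.  b7=0 t=3,i=4
  ..##.|.  b6=0 t=0,i=0
  ..#.#|.  b5=0 t=0,i=5
  ..#..|#  b4=1 t=1,i=19
  ...##|.  b3=0 t=1,i=0
  ...#.|#  b2=1 t=0,i=4
  ....#|#  b1=1 t=1,i=23
  .....|#  b0=1 t=1,i=22
  bits 10011001101000011111100000010111 = 2577528855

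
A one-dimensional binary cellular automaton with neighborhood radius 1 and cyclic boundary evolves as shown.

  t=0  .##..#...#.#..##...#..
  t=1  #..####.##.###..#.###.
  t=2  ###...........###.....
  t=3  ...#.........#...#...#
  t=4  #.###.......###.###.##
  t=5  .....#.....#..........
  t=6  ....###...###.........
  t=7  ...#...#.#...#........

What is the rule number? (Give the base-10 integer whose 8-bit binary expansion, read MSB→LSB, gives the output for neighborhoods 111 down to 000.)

22

  ###|.  b7=0 t=1,i=4
  ##.|.  b6=0 t=0,i=2
  #.#|.  b5=0 t=0,i=10
  #..|#  b4=1 t=0,i=3
  .##|.  b3=0 t=0,i=1
  .#.|#  b2=1 t=0,i=5
  ..#|#  b1=1 t=0,i=0
  ...|.  b0=0 t=0,i=7
  bits 00010110 = 22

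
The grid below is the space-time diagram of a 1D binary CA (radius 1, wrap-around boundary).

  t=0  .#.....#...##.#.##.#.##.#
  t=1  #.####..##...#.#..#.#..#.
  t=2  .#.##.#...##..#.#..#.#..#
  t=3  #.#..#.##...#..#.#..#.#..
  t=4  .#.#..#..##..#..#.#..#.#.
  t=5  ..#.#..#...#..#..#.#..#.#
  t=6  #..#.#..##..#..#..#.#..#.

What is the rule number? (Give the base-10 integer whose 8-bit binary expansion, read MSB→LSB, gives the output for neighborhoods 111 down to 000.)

177

  ###|#  b7=1 t=1,i=3
  ##.|.  b6=0 t=0,i=12
  #.#|#  b5=1 t=0,i=0
  #..|#  b4=1 t=0,i=2
  .##|.  b3=0 t=0,i=11
  .#.|.  b2=0 t=0,i=1
  ..#|.  b1=0 t=0,i=6
  ...|#  b0=1 t=0,i=3
  bits 10110001 = 177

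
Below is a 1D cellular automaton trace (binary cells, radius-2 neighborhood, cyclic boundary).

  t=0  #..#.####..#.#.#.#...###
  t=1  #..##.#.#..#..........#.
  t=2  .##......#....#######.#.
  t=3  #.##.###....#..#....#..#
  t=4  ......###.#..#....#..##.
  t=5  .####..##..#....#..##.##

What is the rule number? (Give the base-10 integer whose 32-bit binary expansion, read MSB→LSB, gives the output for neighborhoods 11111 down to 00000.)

  [31] ##### => .  t=2,i=16
  [30] ####. => .  t=0,i=7
  [29] ###.# => #  t=2,i=20
  [28] ###.. => #  t=0,i=0
  [27] ##.## => .  t=3,i=1
  [26] ##.#. => .  t=1,i=5
  [25] ##..# => .  t=0,i=1
  [24] ##... => #  t=2,i=3
  [23] #.### => .  t=0,i=5
  [22] #.##. => .  t=3,i=2
  [21] #.#.# => .  t=0,i=13
  [20] #.#.. => .  t=0,i=17
  [19] #..## => #  t=1,i=2
  [18] #..#. => .  t=0,i=2
  [17] #...# => .  t=0,i=19
  [16] #.... => .  t=1,i=13
  [15] .#### => #  t=0,i=6
  [14] .###. => #  t=3,i=6
  [13] .##.# => .  t=1,i=4
  [12] .##.. => #  t=2,i=2
  [11] .#.## => #  t=0,i=4
  [10] .#.#. => .  t=0,i=12
  [9] .#..# => #  t=1,i=1
  [8] .#... => .  t=0,i=18
  [7] ..### => .  t=0,i=21
  [6] ..##. => .  t=1,i=3
  [5] ..#.# => #  t=0,i=3
  [4] ..#.. => .  t=1,i=11
  [3] ...## => .  t=0,i=20
  [2] ...#. => .  t=1,i=21
  [1] ....# => #  t=1,i=20
  [0] ..... => #  t=1,i=14
  bits 00110001000010001101101000100011 = 822663715

822663715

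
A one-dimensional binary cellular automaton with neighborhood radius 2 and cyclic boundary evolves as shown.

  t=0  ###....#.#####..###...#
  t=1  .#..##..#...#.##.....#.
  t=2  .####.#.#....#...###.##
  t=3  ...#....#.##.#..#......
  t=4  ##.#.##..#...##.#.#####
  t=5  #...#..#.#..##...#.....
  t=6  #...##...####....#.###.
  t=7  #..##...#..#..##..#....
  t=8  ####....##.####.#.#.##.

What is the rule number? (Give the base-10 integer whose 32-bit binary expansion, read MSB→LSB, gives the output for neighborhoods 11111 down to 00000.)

  nb #####: next=.  (t=0,i=11, bit31=0)
  nb ####.: next=#  (t=0,i=1, bit30=1)
  nb ###.#: next=.  (t=2,i=4, bit29=0)
  nb ###..: next=.  (t=0,i=2, bit28=0)
  nb ##.##: next=.  (t=2,i=0, bit27=0)
  nb ##.#.: next=.  (t=2,i=5, bit26=0)
  nb ##..#: next=#  (t=0,i=14, bit25=1)
  nb ##...: next=.  (t=0,i=3, bit24=0)
  nb #.###: next=.  (t=0,i=9, bit23=0)
  nb #.##.: next=.  (t=1,i=14, bit22=0)
  nb #.#.#: next=.  (t=2,i=6, bit21=0)
  nb #.#..: next=#  (t=2,i=8, bit20=1)
  nb #..##: next=#  (t=0,i=15, bit19=1)
  nb #..#.: next=.  (t=1,i=0, bit18=0)
  nb #...#: next=.  (t=0,i=20, bit17=0)
  nb #....: next=#  (t=0,i=4, bit16=1)
  nb .####: next=.  (t=0,i=0, bit15=0)
  nb .###.: next=.  (t=0,i=17, bit14=0)
  nb .##.#: next=.  (t=2,i=22, bit13=0)
  nb .##..: next=.  (t=1,i=5, bit12=0)
  nb .#.##: next=#  (t=0,i=8, bit11=1)
  nb .#.#.: next=.  (t=2,i=7, bit10=0)
  nb .#..#: next=#  (t=1,i=2, bit9=1)
  nb .#...: next=.  (t=1,i=9, bit8=0)
  nb ..###: next=.  (t=0,i=16, bit7=0)
  nb ..##.: next=#  (t=1,i=4, bit6=1)
  nb ..#.#: next=.  (t=0,i=7, bit5=0)
  nb ..#..: next=#  (t=1,i=1, bit4=1)
  nb ...##: next=#  (t=0,i=21, bit3=1)
  nb ...#.: next=.  (t=0,i=6, bit2=0)
  nb ....#: next=#  (t=0,i=5, bit1=1)
  nb .....: next=#  (t=1,i=18, bit0=1)
  bits 01000010000110010000101001011011 = 1108937307

1108937307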